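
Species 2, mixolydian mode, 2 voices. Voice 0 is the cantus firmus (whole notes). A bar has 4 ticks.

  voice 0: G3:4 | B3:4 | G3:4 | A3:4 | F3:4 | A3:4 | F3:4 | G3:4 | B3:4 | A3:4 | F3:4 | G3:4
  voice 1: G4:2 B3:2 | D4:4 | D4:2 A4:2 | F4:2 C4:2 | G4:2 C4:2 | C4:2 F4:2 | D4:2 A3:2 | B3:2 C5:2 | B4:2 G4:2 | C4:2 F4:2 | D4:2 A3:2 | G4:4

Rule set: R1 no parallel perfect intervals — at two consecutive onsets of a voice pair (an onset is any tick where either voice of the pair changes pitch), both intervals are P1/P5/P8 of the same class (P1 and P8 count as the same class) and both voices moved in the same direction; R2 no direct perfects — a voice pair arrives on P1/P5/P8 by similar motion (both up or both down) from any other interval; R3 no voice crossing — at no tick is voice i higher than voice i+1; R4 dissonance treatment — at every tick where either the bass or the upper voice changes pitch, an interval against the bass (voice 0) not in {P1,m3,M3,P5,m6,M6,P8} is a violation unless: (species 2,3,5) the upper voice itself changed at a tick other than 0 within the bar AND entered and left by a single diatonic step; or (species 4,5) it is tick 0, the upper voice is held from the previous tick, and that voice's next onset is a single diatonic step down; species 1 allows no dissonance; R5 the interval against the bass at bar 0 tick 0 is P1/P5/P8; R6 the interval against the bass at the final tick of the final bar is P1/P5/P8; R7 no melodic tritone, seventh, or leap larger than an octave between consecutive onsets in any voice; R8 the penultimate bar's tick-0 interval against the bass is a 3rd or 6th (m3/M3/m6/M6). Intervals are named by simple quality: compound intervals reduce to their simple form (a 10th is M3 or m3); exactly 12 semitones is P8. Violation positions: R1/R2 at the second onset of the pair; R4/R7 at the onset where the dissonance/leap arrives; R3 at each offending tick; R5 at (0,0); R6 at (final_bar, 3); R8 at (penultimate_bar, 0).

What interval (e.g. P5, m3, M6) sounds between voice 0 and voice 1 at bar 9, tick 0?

m3

voice 0=A3 voice 1=C4 -> m3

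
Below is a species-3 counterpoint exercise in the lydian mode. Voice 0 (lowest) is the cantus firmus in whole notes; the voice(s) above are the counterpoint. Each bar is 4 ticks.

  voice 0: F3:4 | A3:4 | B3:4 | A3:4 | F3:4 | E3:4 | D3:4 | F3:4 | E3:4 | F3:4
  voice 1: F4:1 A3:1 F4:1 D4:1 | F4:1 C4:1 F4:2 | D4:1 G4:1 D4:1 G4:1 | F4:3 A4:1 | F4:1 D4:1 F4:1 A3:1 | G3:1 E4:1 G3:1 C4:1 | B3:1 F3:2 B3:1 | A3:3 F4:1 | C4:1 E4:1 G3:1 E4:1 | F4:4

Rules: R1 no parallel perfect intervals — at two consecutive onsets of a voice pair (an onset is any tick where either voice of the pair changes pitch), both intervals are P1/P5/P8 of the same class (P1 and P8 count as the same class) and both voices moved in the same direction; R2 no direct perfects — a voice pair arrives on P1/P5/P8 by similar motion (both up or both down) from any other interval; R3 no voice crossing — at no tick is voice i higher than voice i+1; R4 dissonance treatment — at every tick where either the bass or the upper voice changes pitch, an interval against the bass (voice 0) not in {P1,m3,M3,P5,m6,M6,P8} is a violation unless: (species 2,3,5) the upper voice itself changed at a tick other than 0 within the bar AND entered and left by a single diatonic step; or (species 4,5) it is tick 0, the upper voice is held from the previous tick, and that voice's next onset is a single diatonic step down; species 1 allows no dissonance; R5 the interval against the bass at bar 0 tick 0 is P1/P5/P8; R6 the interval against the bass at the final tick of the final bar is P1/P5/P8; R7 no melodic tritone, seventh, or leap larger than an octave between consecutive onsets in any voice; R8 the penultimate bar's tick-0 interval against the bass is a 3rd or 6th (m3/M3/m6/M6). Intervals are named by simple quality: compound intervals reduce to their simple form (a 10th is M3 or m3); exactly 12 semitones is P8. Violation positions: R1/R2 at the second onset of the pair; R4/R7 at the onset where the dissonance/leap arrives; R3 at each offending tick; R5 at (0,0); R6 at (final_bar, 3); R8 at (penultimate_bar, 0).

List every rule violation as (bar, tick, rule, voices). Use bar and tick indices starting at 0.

bar 0: v0=F3 v1=F4 downbeat P8
bar 1: v0=A3 v1=F4 downbeat m6
bar 2: v0=B3 v1=D4 downbeat m3
bar 3: v0=A3 v1=F4 downbeat m6
bar 4: v0=F3 v1=F4 downbeat P8
bar 5: v0=E3 v1=G3 downbeat m3
bar 6: v0=D3 v1=B3 downbeat M6
bar 7: v0=F3 v1=A3 downbeat M3
bar 8: v0=E3 v1=C4 downbeat m6
bar 9: v0=F3 v1=F4 downbeat P8
  -> R1 @ bar 4 tick 0 v(0, 1): A3/A4 P8 -> F3/F4 P8 similar
  -> R7 @ bar 6 tick 1 v(1,): B3->F3 leap 6st
  -> R7 @ bar 6 tick 3 v(1,): F3->B3 leap 6st
  -> R1 @ bar 9 tick 0 v(0, 1): E3/E4 P8 -> F3/F4 P8 similar

(4, 0, R1, (0, 1))
(6, 1, R7, (1,))
(6, 3, R7, (1,))
(9, 0, R1, (0, 1))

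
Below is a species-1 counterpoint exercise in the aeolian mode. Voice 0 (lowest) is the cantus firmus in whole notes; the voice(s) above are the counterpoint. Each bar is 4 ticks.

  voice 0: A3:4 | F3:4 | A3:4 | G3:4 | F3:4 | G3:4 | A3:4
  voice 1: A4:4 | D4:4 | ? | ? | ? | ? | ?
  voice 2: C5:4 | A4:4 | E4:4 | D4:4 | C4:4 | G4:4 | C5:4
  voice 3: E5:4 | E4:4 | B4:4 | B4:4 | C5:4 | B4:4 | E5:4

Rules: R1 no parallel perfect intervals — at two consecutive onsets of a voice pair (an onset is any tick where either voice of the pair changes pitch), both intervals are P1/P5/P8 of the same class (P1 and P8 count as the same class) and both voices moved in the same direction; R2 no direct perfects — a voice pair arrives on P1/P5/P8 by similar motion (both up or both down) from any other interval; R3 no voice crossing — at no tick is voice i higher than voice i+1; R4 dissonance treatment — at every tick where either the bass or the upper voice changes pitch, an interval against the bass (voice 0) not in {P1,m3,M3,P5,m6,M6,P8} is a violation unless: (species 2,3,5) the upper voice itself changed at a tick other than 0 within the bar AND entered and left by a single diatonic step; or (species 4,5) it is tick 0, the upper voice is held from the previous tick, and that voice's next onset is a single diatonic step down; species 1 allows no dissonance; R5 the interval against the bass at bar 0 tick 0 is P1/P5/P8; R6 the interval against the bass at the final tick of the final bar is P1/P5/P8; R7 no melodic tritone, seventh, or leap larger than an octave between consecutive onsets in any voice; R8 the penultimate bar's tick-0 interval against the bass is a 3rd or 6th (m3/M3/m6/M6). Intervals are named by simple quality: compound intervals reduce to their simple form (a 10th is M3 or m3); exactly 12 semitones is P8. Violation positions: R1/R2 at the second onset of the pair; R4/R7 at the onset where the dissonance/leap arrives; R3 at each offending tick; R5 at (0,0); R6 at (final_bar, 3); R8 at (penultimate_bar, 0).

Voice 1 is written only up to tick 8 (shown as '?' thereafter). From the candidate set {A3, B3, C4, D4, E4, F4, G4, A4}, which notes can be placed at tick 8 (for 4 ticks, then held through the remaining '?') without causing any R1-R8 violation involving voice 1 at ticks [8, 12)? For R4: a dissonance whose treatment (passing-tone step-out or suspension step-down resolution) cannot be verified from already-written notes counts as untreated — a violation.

A3: violates R1
B3: violates R4
C4: legal
D4: violates R4
E4: violates R2
F4: violates R3
G4: violates R3,R4
A4: violates R2,R3

{C4}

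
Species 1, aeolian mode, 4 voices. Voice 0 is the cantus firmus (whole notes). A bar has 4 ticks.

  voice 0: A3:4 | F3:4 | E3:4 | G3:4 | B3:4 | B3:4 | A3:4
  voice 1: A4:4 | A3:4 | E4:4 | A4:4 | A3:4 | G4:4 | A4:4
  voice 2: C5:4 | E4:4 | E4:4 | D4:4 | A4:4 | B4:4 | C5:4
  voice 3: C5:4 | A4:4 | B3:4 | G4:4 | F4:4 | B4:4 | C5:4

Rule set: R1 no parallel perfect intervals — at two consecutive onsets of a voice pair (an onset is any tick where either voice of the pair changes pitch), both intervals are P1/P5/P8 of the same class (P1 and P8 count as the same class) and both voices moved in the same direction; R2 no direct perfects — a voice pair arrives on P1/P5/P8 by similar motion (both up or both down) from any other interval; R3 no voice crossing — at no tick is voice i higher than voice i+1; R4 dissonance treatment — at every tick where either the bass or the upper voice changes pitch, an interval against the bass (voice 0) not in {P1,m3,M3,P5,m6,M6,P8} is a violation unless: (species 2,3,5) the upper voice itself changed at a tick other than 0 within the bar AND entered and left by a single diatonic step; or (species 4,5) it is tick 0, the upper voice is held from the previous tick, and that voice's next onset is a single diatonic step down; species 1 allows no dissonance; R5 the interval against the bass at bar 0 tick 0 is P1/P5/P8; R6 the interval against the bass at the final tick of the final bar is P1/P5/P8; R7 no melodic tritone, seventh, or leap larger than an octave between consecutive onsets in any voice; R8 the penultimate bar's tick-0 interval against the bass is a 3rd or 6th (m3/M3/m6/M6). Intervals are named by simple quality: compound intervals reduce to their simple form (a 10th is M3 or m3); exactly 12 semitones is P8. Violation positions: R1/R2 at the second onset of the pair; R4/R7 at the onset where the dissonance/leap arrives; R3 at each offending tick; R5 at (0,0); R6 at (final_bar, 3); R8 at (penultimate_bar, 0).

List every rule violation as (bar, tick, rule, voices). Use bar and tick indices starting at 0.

(0, 0, R5, (0, 2))
(0, 0, R5, (0, 3))
(1, 0, R2, (1, 2))
(1, 0, R2, (1, 3))
(1, 0, R4, (0, 2))
(2, 0, R2, (0, 3))
(2, 0, R3, (2, 3))
(2, 0, R7, (3,))
(2, 1, R3, (2, 3))
(2, 2, R3, (2, 3))
(2, 3, R3, (2, 3))
(3, 0, R2, (0, 3))
(3, 0, R3, (1, 2))
(3, 0, R4, (0, 1))
(3, 1, R3, (1, 2))
(3, 2, R3, (1, 2))
(3, 3, R3, (1, 2))
(4, 0, R3, (0, 1))
(4, 0, R3, (2, 3))
(4, 0, R4, (0, 1))
(4, 0, R4, (0, 2))
(4, 0, R4, (0, 3))
(4, 1, R3, (0, 1))
(4, 1, R3, (2, 3))
(4, 2, R3, (0, 1))
(4, 2, R3, (2, 3))
(4, 3, R3, (0, 1))
(4, 3, R3, (2, 3))
(5, 0, R2, (2, 3))
(5, 0, R7, (1,))
(5, 0, R7, (3,))
(5, 0, R8, (0, 2))
(5, 0, R8, (0, 3))
(6, 0, R1, (2, 3))
(6, 3, R6, (0, 2))
(6, 3, R6, (0, 3))

bar 0: v0=A3 v1=A4 v2=C5 v3=C5 downbeat m3
bar 1: v0=F3 v1=A3 v2=E4 v3=A4 downbeat M3
bar 2: v0=E3 v1=E4 v2=E4 v3=B3 downbeat P5
bar 3: v0=G3 v1=A4 v2=D4 v3=G4 downbeat P8
bar 4: v0=B3 v1=A3 v2=A4 v3=F4 downbeat TT
bar 5: v0=B3 v1=G4 v2=B4 v3=B4 downbeat P8
bar 6: v0=A3 v1=A4 v2=C5 v3=C5 downbeat m3
  -> R5 @ bar 0 tick 0 v(0, 2): opens on m3
  -> R5 @ bar 0 tick 0 v(0, 3): opens on m3
  -> R2 @ bar 1 tick 0 v(1, 2): A4/C5 m3 -> A3/E4 P5 similar
  -> R2 @ bar 1 tick 0 v(1, 3): A4/C5 m3 -> A3/A4 P8 similar
  -> R4 @ bar 1 tick 0 v(0, 2): F3/E4 M7 untreated
  -> R2 @ bar 2 tick 0 v(0, 3): F3/A4 M3 -> E3/B3 P5 similar
  -> R3 @ bar 2 tick 0 v(2, 3): E4 above B3
  -> R7 @ bar 2 tick 0 v(3,): A4->B3 leap 10st
  -> R3 @ bar 2 tick 1 v(2, 3): E4 above B3
  -> R3 @ bar 2 tick 2 v(2, 3): E4 above B3
  -> R3 @ bar 2 tick 3 v(2, 3): E4 above B3
  -> R2 @ bar 3 tick 0 v(0, 3): E3/B3 P5 -> G3/G4 P8 similar
  -> R3 @ bar 3 tick 0 v(1, 2): A4 above D4
  -> R4 @ bar 3 tick 0 v(0, 1): G3/A4 M2 untreated
  -> R3 @ bar 3 tick 1 v(1, 2): A4 above D4
  -> R3 @ bar 3 tick 2 v(1, 2): A4 above D4
  -> R3 @ bar 3 tick 3 v(1, 2): A4 above D4
  -> R3 @ bar 4 tick 0 v(0, 1): B3 above A3
  -> R3 @ bar 4 tick 0 v(2, 3): A4 above F4
  -> R4 @ bar 4 tick 0 v(0, 1): B3/A3 M2 untreated
  -> R4 @ bar 4 tick 0 v(0, 2): B3/A4 m7 untreated
  -> R4 @ bar 4 tick 0 v(0, 3): B3/F4 TT untreated
  -> R3 @ bar 4 tick 1 v(0, 1): B3 above A3
  -> R3 @ bar 4 tick 1 v(2, 3): A4 above F4
  -> R3 @ bar 4 tick 2 v(0, 1): B3 above A3
  -> R3 @ bar 4 tick 2 v(2, 3): A4 above F4
  -> R3 @ bar 4 tick 3 v(0, 1): B3 above A3
  -> R3 @ bar 4 tick 3 v(2, 3): A4 above F4
  -> R2 @ bar 5 tick 0 v(2, 3): A4/F4 M3 -> B4/B4 P1 similar
  -> R7 @ bar 5 tick 0 v(1,): A3->G4 leap 10st
  -> R7 @ bar 5 tick 0 v(3,): F4->B4 leap 6st
  -> R8 @ bar 5 tick 0 v(0, 2): penult P8 not 3rd/6th
  -> R8 @ bar 5 tick 0 v(0, 3): penult P8 not 3rd/6th
  -> R1 @ bar 6 tick 0 v(2, 3): B4/B4 P1 -> C5/C5 P1 similar
  -> R6 @ bar 6 tick 3 v(0, 2): closes on m3
  -> R6 @ bar 6 tick 3 v(0, 3): closes on m3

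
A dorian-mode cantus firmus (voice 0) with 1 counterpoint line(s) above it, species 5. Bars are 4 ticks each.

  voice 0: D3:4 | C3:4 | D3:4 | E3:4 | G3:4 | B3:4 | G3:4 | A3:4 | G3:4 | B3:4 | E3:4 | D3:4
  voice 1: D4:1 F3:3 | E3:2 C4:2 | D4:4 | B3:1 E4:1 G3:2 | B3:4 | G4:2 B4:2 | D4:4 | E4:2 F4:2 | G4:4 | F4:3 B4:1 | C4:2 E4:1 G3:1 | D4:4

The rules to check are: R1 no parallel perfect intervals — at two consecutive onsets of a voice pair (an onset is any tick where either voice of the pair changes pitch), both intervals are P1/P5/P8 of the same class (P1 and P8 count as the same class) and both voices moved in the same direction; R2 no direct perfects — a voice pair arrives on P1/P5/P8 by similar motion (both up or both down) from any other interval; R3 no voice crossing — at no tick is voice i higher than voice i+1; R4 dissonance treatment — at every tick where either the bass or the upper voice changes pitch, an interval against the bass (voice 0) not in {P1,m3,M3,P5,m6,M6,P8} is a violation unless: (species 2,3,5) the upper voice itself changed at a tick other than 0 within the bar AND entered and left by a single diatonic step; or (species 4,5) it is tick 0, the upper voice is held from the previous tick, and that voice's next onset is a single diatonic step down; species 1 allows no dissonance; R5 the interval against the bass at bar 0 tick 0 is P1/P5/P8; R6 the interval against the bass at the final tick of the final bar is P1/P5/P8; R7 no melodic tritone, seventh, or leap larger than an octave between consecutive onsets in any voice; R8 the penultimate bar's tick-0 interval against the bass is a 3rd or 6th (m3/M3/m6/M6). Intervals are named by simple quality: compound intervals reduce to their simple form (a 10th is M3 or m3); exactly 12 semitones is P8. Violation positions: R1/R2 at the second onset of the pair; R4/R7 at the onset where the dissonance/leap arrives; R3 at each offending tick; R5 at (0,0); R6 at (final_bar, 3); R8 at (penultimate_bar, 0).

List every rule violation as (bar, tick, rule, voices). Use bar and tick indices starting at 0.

bar 0: v0=D3 v1=D4 downbeat P8
bar 1: v0=C3 v1=E3 downbeat M3
bar 2: v0=D3 v1=D4 downbeat P8
bar 3: v0=E3 v1=B3 downbeat P5
bar 4: v0=G3 v1=B3 downbeat M3
bar 5: v0=B3 v1=G4 downbeat m6
bar 6: v0=G3 v1=D4 downbeat P5
bar 7: v0=A3 v1=E4 downbeat P5
bar 8: v0=G3 v1=G4 downbeat P8
bar 9: v0=B3 v1=F4 downbeat TT
bar 10: v0=E3 v1=C4 downbeat m6
bar 11: v0=D3 v1=D4 downbeat P8
  -> R1 @ bar 2 tick 0 v(0, 1): C3/C4 P8 -> D3/D4 P8 similar
  -> R2 @ bar 6 tick 0 v(0, 1): B3/B4 P8 -> G3/D4 P5 similar
  -> R1 @ bar 7 tick 0 v(0, 1): G3/D4 P5 -> A3/E4 P5 similar
  -> R4 @ bar 9 tick 0 v(0, 1): B3/F4 TT untreated
  -> R7 @ bar 9 tick 3 v(1,): F4->B4 leap 6st
  -> R7 @ bar 10 tick 0 v(1,): B4->C4 leap 11st

(2, 0, R1, (0, 1))
(6, 0, R2, (0, 1))
(7, 0, R1, (0, 1))
(9, 0, R4, (0, 1))
(9, 3, R7, (1,))
(10, 0, R7, (1,))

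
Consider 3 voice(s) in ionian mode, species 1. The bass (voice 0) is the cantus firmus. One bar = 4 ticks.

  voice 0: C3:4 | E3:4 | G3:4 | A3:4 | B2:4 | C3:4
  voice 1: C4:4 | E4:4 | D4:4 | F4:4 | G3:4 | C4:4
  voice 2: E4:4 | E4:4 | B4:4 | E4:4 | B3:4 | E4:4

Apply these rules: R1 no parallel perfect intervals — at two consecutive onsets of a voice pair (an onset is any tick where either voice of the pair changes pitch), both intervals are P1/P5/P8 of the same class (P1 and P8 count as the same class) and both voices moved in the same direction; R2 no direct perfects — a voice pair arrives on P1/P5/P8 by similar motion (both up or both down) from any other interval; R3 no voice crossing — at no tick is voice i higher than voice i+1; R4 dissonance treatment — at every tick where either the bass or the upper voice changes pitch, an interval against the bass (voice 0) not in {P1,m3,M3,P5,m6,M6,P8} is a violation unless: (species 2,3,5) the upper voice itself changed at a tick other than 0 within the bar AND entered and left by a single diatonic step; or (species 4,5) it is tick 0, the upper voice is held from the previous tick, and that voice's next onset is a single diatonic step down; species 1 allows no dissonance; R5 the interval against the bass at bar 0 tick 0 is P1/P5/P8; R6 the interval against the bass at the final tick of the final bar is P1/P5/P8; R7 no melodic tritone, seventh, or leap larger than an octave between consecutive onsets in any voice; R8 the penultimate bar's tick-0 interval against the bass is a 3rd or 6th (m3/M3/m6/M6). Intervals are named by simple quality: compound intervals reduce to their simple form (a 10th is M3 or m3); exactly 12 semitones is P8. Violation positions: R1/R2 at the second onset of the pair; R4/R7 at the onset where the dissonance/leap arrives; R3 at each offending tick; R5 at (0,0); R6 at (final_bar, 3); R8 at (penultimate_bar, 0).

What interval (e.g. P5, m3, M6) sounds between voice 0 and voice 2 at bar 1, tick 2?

P8

voice 0=E3 voice 2=E4 -> P8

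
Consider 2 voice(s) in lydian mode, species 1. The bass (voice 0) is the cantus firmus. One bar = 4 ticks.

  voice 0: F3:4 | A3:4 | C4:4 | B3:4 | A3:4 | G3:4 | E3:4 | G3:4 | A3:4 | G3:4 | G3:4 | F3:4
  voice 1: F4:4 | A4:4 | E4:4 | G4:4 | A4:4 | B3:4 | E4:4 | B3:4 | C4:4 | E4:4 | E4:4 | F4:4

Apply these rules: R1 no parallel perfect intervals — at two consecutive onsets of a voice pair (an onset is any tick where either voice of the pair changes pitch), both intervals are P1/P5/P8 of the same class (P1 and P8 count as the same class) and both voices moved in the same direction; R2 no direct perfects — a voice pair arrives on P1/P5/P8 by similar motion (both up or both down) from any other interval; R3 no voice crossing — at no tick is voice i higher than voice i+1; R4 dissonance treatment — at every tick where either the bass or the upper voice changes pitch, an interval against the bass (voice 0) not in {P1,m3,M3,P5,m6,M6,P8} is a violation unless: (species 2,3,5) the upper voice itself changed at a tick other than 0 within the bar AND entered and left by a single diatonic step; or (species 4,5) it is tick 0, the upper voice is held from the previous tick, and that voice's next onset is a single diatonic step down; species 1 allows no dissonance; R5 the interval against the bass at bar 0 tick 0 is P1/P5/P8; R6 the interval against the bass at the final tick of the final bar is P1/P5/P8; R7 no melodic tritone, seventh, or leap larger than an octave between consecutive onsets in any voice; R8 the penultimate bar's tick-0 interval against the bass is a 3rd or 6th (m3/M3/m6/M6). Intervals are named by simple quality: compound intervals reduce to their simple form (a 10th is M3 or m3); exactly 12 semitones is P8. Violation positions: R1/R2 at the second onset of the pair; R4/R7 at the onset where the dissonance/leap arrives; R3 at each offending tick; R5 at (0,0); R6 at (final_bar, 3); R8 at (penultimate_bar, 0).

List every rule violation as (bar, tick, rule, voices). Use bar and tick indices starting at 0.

(1, 0, R1, (0, 1))
(5, 0, R7, (1,))

bar 0: v0=F3 v1=F4 downbeat P8
bar 1: v0=A3 v1=A4 downbeat P8
bar 2: v0=C4 v1=E4 downbeat M3
bar 3: v0=B3 v1=G4 downbeat m6
bar 4: v0=A3 v1=A4 downbeat P8
bar 5: v0=G3 v1=B3 downbeat M3
bar 6: v0=E3 v1=E4 downbeat P8
bar 7: v0=G3 v1=B3 downbeat M3
bar 8: v0=A3 v1=C4 downbeat m3
bar 9: v0=G3 v1=E4 downbeat M6
bar 10: v0=G3 v1=E4 downbeat M6
bar 11: v0=F3 v1=F4 downbeat P8
  -> R1 @ bar 1 tick 0 v(0, 1): F3/F4 P8 -> A3/A4 P8 similar
  -> R7 @ bar 5 tick 0 v(1,): A4->B3 leap 10st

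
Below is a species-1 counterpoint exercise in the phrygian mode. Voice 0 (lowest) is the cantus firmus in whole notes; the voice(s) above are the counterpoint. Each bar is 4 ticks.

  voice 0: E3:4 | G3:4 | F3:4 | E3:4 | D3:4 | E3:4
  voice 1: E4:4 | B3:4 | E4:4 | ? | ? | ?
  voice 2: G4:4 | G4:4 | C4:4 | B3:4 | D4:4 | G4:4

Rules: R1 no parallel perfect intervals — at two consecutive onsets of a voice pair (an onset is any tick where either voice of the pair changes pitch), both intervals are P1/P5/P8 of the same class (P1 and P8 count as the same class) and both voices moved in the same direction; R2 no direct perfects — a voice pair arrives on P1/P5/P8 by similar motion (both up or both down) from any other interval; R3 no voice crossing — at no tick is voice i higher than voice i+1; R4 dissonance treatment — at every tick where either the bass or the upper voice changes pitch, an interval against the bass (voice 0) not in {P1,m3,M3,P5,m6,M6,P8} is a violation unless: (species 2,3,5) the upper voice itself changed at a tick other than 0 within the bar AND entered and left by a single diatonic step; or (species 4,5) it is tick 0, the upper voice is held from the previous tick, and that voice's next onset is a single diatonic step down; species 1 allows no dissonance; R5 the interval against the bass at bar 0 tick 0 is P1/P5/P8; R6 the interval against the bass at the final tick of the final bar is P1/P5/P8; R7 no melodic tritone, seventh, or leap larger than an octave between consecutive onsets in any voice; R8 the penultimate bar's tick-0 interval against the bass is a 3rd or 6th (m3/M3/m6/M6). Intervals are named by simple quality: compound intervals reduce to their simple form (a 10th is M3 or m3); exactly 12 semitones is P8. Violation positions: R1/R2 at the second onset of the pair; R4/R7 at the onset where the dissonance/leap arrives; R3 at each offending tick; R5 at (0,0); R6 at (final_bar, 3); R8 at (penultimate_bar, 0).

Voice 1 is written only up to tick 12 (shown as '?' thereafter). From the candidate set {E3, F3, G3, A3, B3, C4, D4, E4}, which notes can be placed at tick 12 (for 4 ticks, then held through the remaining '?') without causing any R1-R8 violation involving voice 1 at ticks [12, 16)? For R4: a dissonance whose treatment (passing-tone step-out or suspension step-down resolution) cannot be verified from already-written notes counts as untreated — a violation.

{G3}

E3: violates R2
F3: violates R4,R7
G3: legal
A3: violates R4
B3: violates R2
C4: violates R3
D4: violates R3,R4
E4: violates R3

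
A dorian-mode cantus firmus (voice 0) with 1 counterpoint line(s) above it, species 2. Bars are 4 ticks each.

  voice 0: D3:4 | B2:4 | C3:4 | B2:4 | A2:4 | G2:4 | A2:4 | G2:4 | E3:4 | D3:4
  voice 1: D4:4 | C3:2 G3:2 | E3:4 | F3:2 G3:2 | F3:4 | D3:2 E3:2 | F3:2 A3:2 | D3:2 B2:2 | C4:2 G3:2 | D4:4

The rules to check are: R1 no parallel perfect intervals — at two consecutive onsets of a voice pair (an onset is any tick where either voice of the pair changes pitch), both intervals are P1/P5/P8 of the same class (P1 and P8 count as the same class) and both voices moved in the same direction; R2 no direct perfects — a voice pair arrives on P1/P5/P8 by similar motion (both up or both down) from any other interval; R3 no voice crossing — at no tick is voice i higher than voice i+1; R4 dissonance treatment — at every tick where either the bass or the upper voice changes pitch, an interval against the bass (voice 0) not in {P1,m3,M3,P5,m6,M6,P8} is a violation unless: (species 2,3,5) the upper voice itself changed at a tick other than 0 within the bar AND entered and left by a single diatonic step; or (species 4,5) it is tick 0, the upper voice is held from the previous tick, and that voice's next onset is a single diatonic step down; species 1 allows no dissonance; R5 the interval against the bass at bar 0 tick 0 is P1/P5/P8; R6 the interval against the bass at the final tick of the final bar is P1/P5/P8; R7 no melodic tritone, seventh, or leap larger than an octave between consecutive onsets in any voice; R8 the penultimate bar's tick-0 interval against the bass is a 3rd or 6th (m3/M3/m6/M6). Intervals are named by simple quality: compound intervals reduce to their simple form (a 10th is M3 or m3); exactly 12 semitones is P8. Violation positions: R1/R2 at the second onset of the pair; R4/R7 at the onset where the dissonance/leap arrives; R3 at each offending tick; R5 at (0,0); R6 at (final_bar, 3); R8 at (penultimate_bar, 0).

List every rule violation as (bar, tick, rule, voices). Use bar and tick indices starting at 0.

(1, 0, R4, (0, 1))
(1, 0, R7, (1,))
(3, 0, R4, (0, 1))
(5, 0, R2, (0, 1))
(7, 0, R2, (0, 1))
(8, 0, R7, (1,))

bar 0: v0=D3 v1=D4 downbeat P8
bar 1: v0=B2 v1=C3 downbeat m2
bar 2: v0=C3 v1=E3 downbeat M3
bar 3: v0=B2 v1=F3 downbeat TT
bar 4: v0=A2 v1=F3 downbeat m6
bar 5: v0=G2 v1=D3 downbeat P5
bar 6: v0=A2 v1=F3 downbeat m6
bar 7: v0=G2 v1=D3 downbeat P5
bar 8: v0=E3 v1=C4 downbeat m6
bar 9: v0=D3 v1=D4 downbeat P8
  -> R4 @ bar 1 tick 0 v(0, 1): B2/C3 m2 untreated
  -> R7 @ bar 1 tick 0 v(1,): D4->C3 leap 14st
  -> R4 @ bar 3 tick 0 v(0, 1): B2/F3 TT untreated
  -> R2 @ bar 5 tick 0 v(0, 1): A2/F3 m6 -> G2/D3 P5 similar
  -> R2 @ bar 7 tick 0 v(0, 1): A2/A3 P8 -> G2/D3 P5 similar
  -> R7 @ bar 8 tick 0 v(1,): B2->C4 leap 13st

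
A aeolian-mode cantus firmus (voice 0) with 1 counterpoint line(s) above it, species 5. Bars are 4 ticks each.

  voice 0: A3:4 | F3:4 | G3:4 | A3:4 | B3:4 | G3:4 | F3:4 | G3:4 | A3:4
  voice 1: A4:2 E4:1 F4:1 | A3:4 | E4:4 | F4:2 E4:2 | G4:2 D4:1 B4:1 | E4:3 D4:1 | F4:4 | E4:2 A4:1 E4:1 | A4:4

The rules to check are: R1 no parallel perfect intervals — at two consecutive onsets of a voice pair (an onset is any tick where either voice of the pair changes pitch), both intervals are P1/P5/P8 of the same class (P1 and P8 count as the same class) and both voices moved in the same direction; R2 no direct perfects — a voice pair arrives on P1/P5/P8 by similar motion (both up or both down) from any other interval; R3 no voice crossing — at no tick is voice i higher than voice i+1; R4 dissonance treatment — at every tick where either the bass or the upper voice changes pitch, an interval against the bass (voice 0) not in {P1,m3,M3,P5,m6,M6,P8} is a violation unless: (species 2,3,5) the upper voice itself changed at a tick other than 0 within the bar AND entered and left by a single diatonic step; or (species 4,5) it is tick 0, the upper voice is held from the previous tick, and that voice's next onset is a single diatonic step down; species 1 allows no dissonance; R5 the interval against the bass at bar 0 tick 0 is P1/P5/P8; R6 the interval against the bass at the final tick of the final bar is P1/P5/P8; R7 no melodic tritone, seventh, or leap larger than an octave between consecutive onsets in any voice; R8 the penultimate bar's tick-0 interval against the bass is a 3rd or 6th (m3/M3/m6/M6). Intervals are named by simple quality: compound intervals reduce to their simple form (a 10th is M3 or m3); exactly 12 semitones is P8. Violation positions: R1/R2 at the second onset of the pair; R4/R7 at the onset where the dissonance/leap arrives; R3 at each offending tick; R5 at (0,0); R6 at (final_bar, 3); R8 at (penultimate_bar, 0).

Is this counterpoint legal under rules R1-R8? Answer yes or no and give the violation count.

No (2 violations)

bar 0: v0=A3 v1=A4 (P8)
bar 1: v0=F3 v1=A3 (M3)
bar 2: v0=G3 v1=E4 (M6)
bar 3: v0=A3 v1=F4 (m6)
bar 4: v0=B3 v1=G4 (m6)
bar 5: v0=G3 v1=E4 (M6)
bar 6: v0=F3 v1=F4 (P8)
bar 7: v0=G3 v1=E4 (M6)
bar 8: v0=A3 v1=A4 (P8)
  R4 @ bar7.2: G3/A4 M2 untreated
  R2 @ bar8.0: G3/E4 M6 -> A3/A4 P8 similar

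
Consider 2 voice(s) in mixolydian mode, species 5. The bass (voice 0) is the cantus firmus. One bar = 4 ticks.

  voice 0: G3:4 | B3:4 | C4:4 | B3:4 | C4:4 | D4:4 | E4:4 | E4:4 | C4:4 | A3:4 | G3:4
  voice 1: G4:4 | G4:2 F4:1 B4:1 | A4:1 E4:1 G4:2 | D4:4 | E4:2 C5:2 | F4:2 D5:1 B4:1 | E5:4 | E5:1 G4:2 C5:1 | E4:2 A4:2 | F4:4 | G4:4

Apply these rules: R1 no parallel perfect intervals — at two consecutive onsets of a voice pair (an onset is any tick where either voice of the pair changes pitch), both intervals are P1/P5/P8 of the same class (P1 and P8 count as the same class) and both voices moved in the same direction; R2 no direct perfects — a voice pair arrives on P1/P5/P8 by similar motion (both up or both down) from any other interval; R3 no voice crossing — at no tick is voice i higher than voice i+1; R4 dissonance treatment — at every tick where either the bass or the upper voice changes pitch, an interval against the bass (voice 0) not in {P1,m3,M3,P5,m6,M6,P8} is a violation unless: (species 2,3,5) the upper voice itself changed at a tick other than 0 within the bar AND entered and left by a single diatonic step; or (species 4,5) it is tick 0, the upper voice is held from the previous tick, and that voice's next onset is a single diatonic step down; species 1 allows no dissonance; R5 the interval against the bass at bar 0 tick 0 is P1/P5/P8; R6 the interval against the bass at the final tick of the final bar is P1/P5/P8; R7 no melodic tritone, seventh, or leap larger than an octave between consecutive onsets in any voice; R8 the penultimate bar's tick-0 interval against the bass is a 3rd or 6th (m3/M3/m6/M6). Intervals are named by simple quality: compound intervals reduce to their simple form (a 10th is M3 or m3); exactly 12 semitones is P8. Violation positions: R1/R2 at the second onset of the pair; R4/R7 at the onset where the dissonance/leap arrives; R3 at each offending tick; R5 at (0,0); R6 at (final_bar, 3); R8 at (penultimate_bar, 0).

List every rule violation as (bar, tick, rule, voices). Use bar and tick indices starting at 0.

bar 0: v0=G3 v1=G4 downbeat P8
bar 1: v0=B3 v1=G4 downbeat m6
bar 2: v0=C4 v1=A4 downbeat M6
bar 3: v0=B3 v1=D4 downbeat m3
bar 4: v0=C4 v1=E4 downbeat M3
bar 5: v0=D4 v1=F4 downbeat m3
bar 6: v0=E4 v1=E5 downbeat P8
bar 7: v0=E4 v1=E5 downbeat P8
bar 8: v0=C4 v1=E4 downbeat M3
bar 9: v0=A3 v1=F4 downbeat m6
bar 10: v0=G3 v1=G4 downbeat P8
  -> R4 @ bar 1 tick 2 v(0, 1): B3/F4 TT untreated
  -> R7 @ bar 1 tick 3 v(1,): F4->B4 leap 6st
  -> R2 @ bar 6 tick 0 v(0, 1): D4/B4 M6 -> E4/E5 P8 similar

(1, 2, R4, (0, 1))
(1, 3, R7, (1,))
(6, 0, R2, (0, 1))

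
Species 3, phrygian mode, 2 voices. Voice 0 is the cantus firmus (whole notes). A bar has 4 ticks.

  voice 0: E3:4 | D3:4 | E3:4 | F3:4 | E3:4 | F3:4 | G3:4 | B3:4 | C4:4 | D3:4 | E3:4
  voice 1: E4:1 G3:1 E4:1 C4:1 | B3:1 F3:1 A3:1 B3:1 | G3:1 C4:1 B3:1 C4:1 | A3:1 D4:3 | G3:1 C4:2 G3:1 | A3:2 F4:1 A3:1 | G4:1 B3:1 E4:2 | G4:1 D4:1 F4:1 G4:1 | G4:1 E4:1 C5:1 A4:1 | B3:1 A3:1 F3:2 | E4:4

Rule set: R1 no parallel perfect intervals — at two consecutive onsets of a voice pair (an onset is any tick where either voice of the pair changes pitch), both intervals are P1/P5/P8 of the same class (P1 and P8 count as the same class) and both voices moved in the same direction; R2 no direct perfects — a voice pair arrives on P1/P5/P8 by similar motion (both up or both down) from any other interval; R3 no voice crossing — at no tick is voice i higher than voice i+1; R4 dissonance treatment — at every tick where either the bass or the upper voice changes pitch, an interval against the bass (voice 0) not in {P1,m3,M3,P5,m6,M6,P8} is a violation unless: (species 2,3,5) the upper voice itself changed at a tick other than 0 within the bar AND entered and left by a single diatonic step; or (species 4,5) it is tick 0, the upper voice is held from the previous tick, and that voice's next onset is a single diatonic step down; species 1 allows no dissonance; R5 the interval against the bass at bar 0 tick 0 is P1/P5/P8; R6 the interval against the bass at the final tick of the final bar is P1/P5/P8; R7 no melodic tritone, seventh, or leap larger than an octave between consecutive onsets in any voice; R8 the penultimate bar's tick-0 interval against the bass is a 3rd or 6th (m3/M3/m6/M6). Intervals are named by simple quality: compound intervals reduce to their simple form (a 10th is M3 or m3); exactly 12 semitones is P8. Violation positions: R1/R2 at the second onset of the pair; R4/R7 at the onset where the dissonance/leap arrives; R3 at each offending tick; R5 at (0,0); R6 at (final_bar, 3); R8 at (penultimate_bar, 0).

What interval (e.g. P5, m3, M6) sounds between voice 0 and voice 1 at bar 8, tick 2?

P8

voice 0=C4 voice 1=C5 -> P8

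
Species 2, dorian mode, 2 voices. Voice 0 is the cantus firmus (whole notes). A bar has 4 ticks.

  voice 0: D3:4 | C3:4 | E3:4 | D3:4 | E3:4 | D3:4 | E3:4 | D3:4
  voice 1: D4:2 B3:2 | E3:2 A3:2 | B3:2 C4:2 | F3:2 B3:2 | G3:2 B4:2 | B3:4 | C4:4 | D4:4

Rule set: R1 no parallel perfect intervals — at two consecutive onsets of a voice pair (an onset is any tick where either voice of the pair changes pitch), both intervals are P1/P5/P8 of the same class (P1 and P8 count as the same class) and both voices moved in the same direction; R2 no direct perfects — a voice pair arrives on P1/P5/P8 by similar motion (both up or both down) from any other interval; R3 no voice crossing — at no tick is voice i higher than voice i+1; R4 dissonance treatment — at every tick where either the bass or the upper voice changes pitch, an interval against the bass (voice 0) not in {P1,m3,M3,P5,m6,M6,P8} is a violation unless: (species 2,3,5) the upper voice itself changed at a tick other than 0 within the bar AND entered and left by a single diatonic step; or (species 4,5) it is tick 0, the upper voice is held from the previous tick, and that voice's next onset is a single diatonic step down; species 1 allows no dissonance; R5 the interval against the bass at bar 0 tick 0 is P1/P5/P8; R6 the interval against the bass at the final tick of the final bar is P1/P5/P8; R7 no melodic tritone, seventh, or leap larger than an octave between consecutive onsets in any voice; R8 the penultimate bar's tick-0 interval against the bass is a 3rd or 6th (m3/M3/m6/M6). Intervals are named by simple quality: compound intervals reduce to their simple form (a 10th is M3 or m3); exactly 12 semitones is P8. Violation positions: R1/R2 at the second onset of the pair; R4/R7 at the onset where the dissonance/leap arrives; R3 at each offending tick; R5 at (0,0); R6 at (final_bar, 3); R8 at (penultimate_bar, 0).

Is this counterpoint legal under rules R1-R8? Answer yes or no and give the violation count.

bar 0: v0=D3 v1=D4 (P8)
bar 1: v0=C3 v1=E3 (M3)
bar 2: v0=E3 v1=B3 (P5)
bar 3: v0=D3 v1=F3 (m3)
bar 4: v0=E3 v1=G3 (m3)
bar 5: v0=D3 v1=B3 (M6)
bar 6: v0=E3 v1=C4 (m6)
bar 7: v0=D3 v1=D4 (P8)
  R2 @ bar2.0: C3/A3 M6 -> E3/B3 P5 similar
  R7 @ bar3.2: F3->B3 leap 6st
  R7 @ bar4.2: G3->B4 leap 16st

No (3 violations)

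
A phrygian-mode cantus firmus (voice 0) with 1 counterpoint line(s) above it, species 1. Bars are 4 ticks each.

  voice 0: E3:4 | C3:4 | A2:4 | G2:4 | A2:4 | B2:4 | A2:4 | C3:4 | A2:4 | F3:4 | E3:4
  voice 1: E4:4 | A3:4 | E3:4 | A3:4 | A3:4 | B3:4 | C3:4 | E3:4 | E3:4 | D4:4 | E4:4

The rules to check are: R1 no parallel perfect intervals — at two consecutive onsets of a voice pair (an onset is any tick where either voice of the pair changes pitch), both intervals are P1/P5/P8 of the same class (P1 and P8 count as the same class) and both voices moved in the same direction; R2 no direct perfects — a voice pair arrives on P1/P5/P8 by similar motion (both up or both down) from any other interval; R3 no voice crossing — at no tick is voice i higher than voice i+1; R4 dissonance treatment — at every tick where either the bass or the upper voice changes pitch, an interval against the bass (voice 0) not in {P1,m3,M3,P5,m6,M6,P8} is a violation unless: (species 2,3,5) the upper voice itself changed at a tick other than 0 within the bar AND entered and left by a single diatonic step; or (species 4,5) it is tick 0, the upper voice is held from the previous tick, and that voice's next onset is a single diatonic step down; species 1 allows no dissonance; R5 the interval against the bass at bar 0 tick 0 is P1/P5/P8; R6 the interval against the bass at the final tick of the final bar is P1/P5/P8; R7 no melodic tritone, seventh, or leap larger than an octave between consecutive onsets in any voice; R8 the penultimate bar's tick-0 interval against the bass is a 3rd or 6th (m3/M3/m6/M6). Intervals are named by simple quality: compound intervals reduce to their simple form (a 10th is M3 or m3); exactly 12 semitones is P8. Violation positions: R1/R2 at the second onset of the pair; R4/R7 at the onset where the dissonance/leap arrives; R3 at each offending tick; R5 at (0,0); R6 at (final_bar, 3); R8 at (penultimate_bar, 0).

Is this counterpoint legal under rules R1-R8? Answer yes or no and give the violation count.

bar 0: v0=E3 v1=E4 (P8)
bar 1: v0=C3 v1=A3 (M6)
bar 2: v0=A2 v1=E3 (P5)
bar 3: v0=G2 v1=A3 (M2)
bar 4: v0=A2 v1=A3 (P8)
bar 5: v0=B2 v1=B3 (P8)
bar 6: v0=A2 v1=C3 (m3)
bar 7: v0=C3 v1=E3 (M3)
bar 8: v0=A2 v1=E3 (P5)
bar 9: v0=F3 v1=D4 (M6)
bar 10: v0=E3 v1=E4 (P8)
  R2 @ bar2.0: C3/A3 M6 -> A2/E3 P5 similar
  R4 @ bar3.0: G2/A3 M2 untreated
  R1 @ bar5.0: A2/A3 P8 -> B2/B3 P8 similar
  R7 @ bar6.0: B3->C3 leap 11st
  R7 @ bar9.0: E3->D4 leap 10st

No (5 violations)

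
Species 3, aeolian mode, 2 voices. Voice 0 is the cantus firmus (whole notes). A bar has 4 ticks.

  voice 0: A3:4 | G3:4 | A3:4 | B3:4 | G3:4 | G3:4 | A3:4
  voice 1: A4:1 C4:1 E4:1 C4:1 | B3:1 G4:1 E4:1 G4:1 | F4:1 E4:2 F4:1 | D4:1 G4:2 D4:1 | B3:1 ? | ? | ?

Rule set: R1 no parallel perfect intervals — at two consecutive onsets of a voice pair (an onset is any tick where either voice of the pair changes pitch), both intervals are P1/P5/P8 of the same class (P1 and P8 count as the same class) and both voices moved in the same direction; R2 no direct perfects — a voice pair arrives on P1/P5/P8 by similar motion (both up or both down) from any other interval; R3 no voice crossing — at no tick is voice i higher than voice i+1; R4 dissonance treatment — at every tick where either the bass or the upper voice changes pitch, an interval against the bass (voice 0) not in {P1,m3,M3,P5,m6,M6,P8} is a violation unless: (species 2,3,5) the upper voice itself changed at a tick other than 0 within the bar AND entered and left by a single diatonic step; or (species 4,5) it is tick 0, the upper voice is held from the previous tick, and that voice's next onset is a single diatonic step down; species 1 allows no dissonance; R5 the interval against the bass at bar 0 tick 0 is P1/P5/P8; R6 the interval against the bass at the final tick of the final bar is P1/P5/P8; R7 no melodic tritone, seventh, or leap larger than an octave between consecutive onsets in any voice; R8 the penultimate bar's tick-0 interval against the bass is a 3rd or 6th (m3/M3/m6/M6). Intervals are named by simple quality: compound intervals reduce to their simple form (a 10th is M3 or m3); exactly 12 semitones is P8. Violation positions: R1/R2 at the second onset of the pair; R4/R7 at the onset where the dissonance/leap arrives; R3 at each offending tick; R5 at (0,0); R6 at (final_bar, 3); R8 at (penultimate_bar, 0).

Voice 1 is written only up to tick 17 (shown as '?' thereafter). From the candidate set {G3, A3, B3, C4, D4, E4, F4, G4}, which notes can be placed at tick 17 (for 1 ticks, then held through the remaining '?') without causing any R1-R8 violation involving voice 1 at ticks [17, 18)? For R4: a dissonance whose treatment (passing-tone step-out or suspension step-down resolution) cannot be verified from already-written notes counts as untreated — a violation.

{B3, D4, E4, G3, G4}

G3: legal
A3: violates R4
B3: legal
C4: violates R4
D4: legal
E4: legal
F4: violates R4,R7
G4: legal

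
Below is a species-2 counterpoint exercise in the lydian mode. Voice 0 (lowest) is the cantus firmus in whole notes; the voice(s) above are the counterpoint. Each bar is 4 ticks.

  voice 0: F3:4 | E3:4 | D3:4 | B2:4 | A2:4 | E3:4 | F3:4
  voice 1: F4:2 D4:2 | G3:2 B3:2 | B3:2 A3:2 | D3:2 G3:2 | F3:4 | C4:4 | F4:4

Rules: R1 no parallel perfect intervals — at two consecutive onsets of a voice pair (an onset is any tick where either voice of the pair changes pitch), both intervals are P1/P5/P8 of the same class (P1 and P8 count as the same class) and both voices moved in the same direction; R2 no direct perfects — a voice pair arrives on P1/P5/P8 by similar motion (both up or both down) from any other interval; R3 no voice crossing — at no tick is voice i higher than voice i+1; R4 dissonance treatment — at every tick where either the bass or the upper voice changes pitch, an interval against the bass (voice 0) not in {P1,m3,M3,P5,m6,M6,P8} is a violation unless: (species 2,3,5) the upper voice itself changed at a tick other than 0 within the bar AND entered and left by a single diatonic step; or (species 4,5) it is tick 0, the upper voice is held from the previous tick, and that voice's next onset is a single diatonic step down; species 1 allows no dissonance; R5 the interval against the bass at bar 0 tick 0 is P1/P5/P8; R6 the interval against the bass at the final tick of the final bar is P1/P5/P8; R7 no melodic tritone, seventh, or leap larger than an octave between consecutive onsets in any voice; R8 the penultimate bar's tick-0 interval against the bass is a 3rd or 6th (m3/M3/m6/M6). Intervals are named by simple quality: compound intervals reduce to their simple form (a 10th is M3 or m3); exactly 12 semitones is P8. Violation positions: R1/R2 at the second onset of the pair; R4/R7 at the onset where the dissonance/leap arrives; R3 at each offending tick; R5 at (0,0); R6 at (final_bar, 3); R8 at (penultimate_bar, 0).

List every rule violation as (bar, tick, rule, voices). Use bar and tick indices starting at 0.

(6, 0, R2, (0, 1))

bar 0: v0=F3 v1=F4 downbeat P8
bar 1: v0=E3 v1=G3 downbeat m3
bar 2: v0=D3 v1=B3 downbeat M6
bar 3: v0=B2 v1=D3 downbeat m3
bar 4: v0=A2 v1=F3 downbeat m6
bar 5: v0=E3 v1=C4 downbeat m6
bar 6: v0=F3 v1=F4 downbeat P8
  -> R2 @ bar 6 tick 0 v(0, 1): E3/C4 m6 -> F3/F4 P8 similar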